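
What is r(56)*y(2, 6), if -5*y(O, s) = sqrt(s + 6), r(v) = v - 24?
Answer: -64*sqrt(3)/5 ≈ -22.170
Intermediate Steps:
r(v) = -24 + v
y(O, s) = -sqrt(6 + s)/5 (y(O, s) = -sqrt(s + 6)/5 = -sqrt(6 + s)/5)
r(56)*y(2, 6) = (-24 + 56)*(-sqrt(6 + 6)/5) = 32*(-2*sqrt(3)/5) = -64*sqrt(3)/5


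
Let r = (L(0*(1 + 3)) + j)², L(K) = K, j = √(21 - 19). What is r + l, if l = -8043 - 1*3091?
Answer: -11132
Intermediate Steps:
j = √2 ≈ 1.4142
r = 2 (r = (0*(1 + 3) + √2)² = (0*4 + √2)² = (0 + √2)² = (√2)² = 2)
l = -11134 (l = -8043 - 3091 = -11134)
r + l = 2 - 11134 = -11132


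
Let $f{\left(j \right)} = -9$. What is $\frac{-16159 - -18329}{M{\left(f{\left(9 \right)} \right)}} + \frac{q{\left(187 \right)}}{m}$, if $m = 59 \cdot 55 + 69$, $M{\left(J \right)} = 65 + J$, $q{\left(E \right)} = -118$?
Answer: $\frac{256599}{6628} \approx 38.714$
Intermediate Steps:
$m = 3314$ ($m = 3245 + 69 = 3314$)
$\frac{-16159 - -18329}{M{\left(f{\left(9 \right)} \right)}} + \frac{q{\left(187 \right)}}{m} = \frac{-16159 - -18329}{65 - 9} - \frac{118}{3314} = \frac{-16159 + 18329}{56} - \frac{59}{1657} = 2170 \cdot \frac{1}{56} - \frac{59}{1657} = \frac{155}{4} - \frac{59}{1657} = \frac{256599}{6628}$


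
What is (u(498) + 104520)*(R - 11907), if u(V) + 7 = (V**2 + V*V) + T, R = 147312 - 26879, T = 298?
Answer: 65204482794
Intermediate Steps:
R = 120433
u(V) = 291 + 2*V**2 (u(V) = -7 + ((V**2 + V*V) + 298) = -7 + ((V**2 + V**2) + 298) = -7 + (2*V**2 + 298) = -7 + (298 + 2*V**2) = 291 + 2*V**2)
(u(498) + 104520)*(R - 11907) = ((291 + 2*498**2) + 104520)*(120433 - 11907) = ((291 + 2*248004) + 104520)*108526 = ((291 + 496008) + 104520)*108526 = (496299 + 104520)*108526 = 600819*108526 = 65204482794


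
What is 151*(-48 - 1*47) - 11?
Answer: -14356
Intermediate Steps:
151*(-48 - 1*47) - 11 = 151*(-48 - 47) - 11 = 151*(-95) - 11 = -14345 - 11 = -14356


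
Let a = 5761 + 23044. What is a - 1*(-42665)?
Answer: 71470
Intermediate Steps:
a = 28805
a - 1*(-42665) = 28805 - 1*(-42665) = 28805 + 42665 = 71470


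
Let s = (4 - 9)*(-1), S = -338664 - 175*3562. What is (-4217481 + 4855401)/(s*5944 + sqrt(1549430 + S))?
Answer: 263319200/12259597 - 17720*sqrt(146854)/12259597 ≈ 20.925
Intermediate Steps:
S = -962014 (S = -338664 - 623350 = -962014)
s = 5 (s = -5*(-1) = 5)
(-4217481 + 4855401)/(s*5944 + sqrt(1549430 + S)) = (-4217481 + 4855401)/(5*5944 + sqrt(1549430 - 962014)) = 637920/(29720 + sqrt(587416)) = 637920/(29720 + 2*sqrt(146854))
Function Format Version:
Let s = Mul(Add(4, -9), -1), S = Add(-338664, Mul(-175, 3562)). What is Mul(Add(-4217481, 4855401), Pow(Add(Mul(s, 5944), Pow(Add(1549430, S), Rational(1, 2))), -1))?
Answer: Add(Rational(263319200, 12259597), Mul(Rational(-17720, 12259597), Pow(146854, Rational(1, 2)))) ≈ 20.925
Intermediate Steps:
S = -962014 (S = Add(-338664, -623350) = -962014)
s = 5 (s = Mul(-5, -1) = 5)
Mul(Add(-4217481, 4855401), Pow(Add(Mul(s, 5944), Pow(Add(1549430, S), Rational(1, 2))), -1)) = Mul(Add(-4217481, 4855401), Pow(Add(Mul(5, 5944), Pow(Add(1549430, -962014), Rational(1, 2))), -1)) = Mul(637920, Pow(Add(29720, Pow(587416, Rational(1, 2))), -1)) = Mul(637920, Pow(Add(29720, Mul(2, Pow(146854, Rational(1, 2)))), -1))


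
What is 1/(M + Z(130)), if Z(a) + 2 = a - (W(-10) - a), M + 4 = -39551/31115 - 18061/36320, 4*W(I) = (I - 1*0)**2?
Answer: 226019360/51358741373 ≈ 0.0044008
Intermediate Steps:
W(I) = I**2/4 (W(I) = (I - 1*0)**2/4 = (I + 0)**2/4 = I**2/4)
M = -1303769507/226019360 (M = -4 + (-39551/31115 - 18061/36320) = -4 - 399692067/226019360 = -1303769507/226019360 ≈ -5.7684)
Z(a) = -27 + 2*a (Z(a) = -2 + (a - ((1/4)*(-10)**2 - a)) = -2 + (a - ((1/4)*100 - a)) = -2 + (a - (25 - a)) = -2 + (a + (-25 + a)) = -2 + (-25 + 2*a) = -27 + 2*a)
1/(M + Z(130)) = 1/(-1303769507/226019360 + (-27 + 2*130)) = 1/(-1303769507/226019360 + (-27 + 260)) = 1/(-1303769507/226019360 + 233) = 1/(51358741373/226019360) = 226019360/51358741373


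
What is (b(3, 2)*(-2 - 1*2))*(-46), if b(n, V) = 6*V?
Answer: 2208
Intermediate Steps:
(b(3, 2)*(-2 - 1*2))*(-46) = ((6*2)*(-2 - 1*2))*(-46) = (12*(-2 - 2))*(-46) = (12*(-4))*(-46) = -48*(-46) = 2208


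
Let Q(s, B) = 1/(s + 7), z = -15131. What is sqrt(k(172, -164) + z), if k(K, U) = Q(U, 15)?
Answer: 36*I*sqrt(287781)/157 ≈ 123.01*I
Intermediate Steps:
Q(s, B) = 1/(7 + s)
k(K, U) = 1/(7 + U)
sqrt(k(172, -164) + z) = sqrt(1/(7 - 164) - 15131) = sqrt(1/(-157) - 15131) = sqrt(-1/157 - 15131) = sqrt(-2375568/157) = 36*I*sqrt(287781)/157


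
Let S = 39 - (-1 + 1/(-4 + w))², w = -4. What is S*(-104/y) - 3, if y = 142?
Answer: -34803/1136 ≈ -30.636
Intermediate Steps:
S = 2415/64 (S = 39 - (-1 + 1/(-4 - 4))² = 39 - (-1 + 1/(-8))² = 39 - (-1 - ⅛)² = 39 - (-9/8)² = 39 - 1*81/64 = 39 - 81/64 = 2415/64 ≈ 37.734)
S*(-104/y) - 3 = 2415*(-104/142)/64 - 3 = 2415*(-104*1/142)/64 - 3 = (2415/64)*(-52/71) - 3 = -31395/1136 - 3 = -34803/1136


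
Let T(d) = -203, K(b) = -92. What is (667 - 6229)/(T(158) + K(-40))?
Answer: 5562/295 ≈ 18.854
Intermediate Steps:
(667 - 6229)/(T(158) + K(-40)) = (667 - 6229)/(-203 - 92) = -5562/(-295) = -5562*(-1/295) = 5562/295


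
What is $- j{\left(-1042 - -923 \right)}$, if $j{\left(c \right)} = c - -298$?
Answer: $-179$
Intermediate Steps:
$j{\left(c \right)} = 298 + c$ ($j{\left(c \right)} = c + 298 = 298 + c$)
$- j{\left(-1042 - -923 \right)} = - (298 - 119) = \left(-1\right) 179 = -179$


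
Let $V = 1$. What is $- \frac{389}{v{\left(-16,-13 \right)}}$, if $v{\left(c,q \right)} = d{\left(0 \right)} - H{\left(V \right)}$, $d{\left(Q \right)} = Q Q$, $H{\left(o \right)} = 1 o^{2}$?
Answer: $389$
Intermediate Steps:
$H{\left(o \right)} = o^{2}$
$d{\left(Q \right)} = Q^{2}$
$v{\left(c,q \right)} = -1$ ($v{\left(c,q \right)} = 0^{2} - 1^{2} = 0 - 1 = -1$)
$- \frac{389}{v{\left(-16,-13 \right)}} = - \frac{389}{-1} = \left(-389\right) \left(-1\right) = 389$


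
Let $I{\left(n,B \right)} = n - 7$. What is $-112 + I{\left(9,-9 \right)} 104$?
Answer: $96$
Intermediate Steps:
$I{\left(n,B \right)} = -7 + n$ ($I{\left(n,B \right)} = n - 7 = -7 + n$)
$-112 + I{\left(9,-9 \right)} 104 = -112 + \left(-7 + 9\right) 104 = -112 + 2 \cdot 104 = -112 + 208 = 96$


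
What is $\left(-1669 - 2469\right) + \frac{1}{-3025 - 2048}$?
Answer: $- \frac{20992075}{5073} \approx -4138.0$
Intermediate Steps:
$\left(-1669 - 2469\right) + \frac{1}{-3025 - 2048} = -4138 + \frac{1}{-5073} = -4138 - \frac{1}{5073} = - \frac{20992075}{5073}$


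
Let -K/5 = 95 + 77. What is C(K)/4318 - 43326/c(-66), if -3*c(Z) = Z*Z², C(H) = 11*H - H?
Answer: -28089913/11494516 ≈ -2.4438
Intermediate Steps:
K = -860 (K = -5*(95 + 77) = -5*172 = -860)
C(H) = 10*H
c(Z) = -Z³/3 (c(Z) = -Z*Z²/3 = -Z³/3)
C(K)/4318 - 43326/c(-66) = (10*(-860))/4318 - 43326/((-⅓*(-66)³)) = -8600*1/4318 - 43326/((-⅓*(-287496))) = -4300/2159 - 43326/95832 = -4300/2159 - 43326*1/95832 = -4300/2159 - 2407/5324 = -28089913/11494516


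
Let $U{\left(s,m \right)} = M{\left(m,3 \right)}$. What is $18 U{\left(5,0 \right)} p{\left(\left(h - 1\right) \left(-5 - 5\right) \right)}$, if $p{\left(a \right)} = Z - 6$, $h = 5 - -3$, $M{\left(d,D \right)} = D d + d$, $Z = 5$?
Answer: $0$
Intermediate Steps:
$M{\left(d,D \right)} = d + D d$
$h = 8$ ($h = 5 + 3 = 8$)
$U{\left(s,m \right)} = 4 m$ ($U{\left(s,m \right)} = m \left(1 + 3\right) = m 4 = 4 m$)
$p{\left(a \right)} = -1$ ($p{\left(a \right)} = 5 - 6 = -1$)
$18 U{\left(5,0 \right)} p{\left(\left(h - 1\right) \left(-5 - 5\right) \right)} = 18 \cdot 4 \cdot 0 \left(-1\right) = 18 \cdot 0 \left(-1\right) = 0 \left(-1\right) = 0$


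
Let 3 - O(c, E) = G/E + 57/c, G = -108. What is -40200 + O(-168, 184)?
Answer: -51772543/1288 ≈ -40196.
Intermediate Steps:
O(c, E) = 3 - 57/c + 108/E (O(c, E) = 3 - (-108/E + 57/c) = 3 + (-57/c + 108/E) = 3 - 57/c + 108/E)
-40200 + O(-168, 184) = -40200 + (3 - 57/(-168) + 108/184) = -40200 + (3 - 57*(-1/168) + 108*(1/184)) = -40200 + (3 + 19/56 + 27/46) = -40200 + 5057/1288 = -51772543/1288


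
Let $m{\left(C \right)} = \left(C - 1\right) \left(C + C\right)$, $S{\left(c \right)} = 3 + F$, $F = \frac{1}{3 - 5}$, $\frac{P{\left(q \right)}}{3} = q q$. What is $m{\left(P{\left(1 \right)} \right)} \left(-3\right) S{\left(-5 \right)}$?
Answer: $-90$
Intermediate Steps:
$P{\left(q \right)} = 3 q^{2}$ ($P{\left(q \right)} = 3 q q = 3 q^{2}$)
$F = - \frac{1}{2}$ ($F = \frac{1}{-2} = - \frac{1}{2} \approx -0.5$)
$S{\left(c \right)} = \frac{5}{2}$ ($S{\left(c \right)} = 3 - \frac{1}{2} = \frac{5}{2}$)
$m{\left(C \right)} = 2 C \left(-1 + C\right)$ ($m{\left(C \right)} = \left(-1 + C\right) 2 C = 2 C \left(-1 + C\right)$)
$m{\left(P{\left(1 \right)} \right)} \left(-3\right) S{\left(-5 \right)} = 2 \cdot 3 \cdot 1^{2} \left(-1 + 3 \cdot 1^{2}\right) \left(-3\right) \frac{5}{2} = 2 \cdot 3 \cdot 1 \left(-1 + 3 \cdot 1\right) \left(-3\right) \frac{5}{2} = 2 \cdot 3 \left(-1 + 3\right) \left(-3\right) \frac{5}{2} = 2 \cdot 3 \cdot 2 \left(-3\right) \frac{5}{2} = 12 \left(-3\right) \frac{5}{2} = \left(-36\right) \frac{5}{2} = -90$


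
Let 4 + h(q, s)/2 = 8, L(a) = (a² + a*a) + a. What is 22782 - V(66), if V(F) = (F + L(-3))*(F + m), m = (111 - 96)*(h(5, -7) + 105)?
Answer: -119859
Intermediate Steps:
L(a) = a + 2*a² (L(a) = (a² + a²) + a = 2*a² + a = a + 2*a²)
h(q, s) = 8 (h(q, s) = -8 + 2*8 = -8 + 16 = 8)
m = 1695 (m = (111 - 96)*(8 + 105) = 15*113 = 1695)
V(F) = (15 + F)*(1695 + F) (V(F) = (F - 3*(1 + 2*(-3)))*(F + 1695) = (F - 3*(1 - 6))*(1695 + F) = (F - 3*(-5))*(1695 + F) = (F + 15)*(1695 + F) = (15 + F)*(1695 + F))
22782 - V(66) = 22782 - (25425 + 66² + 1710*66) = 22782 - (25425 + 4356 + 112860) = 22782 - 1*142641 = 22782 - 142641 = -119859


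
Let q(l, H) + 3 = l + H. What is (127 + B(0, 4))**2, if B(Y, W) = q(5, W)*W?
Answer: 22801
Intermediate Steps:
q(l, H) = -3 + H + l (q(l, H) = -3 + (l + H) = -3 + (H + l) = -3 + H + l)
B(Y, W) = W*(2 + W) (B(Y, W) = (-3 + W + 5)*W = (2 + W)*W = W*(2 + W))
(127 + B(0, 4))**2 = (127 + 4*(2 + 4))**2 = (127 + 4*6)**2 = (127 + 24)**2 = 151**2 = 22801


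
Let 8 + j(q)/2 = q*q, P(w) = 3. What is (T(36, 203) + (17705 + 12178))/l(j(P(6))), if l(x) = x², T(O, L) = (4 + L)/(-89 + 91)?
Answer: 59973/8 ≈ 7496.6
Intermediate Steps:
j(q) = -16 + 2*q² (j(q) = -16 + 2*(q*q) = -16 + 2*q²)
T(O, L) = 2 + L/2 (T(O, L) = (4 + L)/2 = (4 + L)*(½) = 2 + L/2)
(T(36, 203) + (17705 + 12178))/l(j(P(6))) = ((2 + (½)*203) + (17705 + 12178))/((-16 + 2*3²)²) = ((2 + 203/2) + 29883)/((-16 + 2*9)²) = (207/2 + 29883)/((-16 + 18)²) = 59973/(2*(2²)) = (59973/2)/4 = (59973/2)*(¼) = 59973/8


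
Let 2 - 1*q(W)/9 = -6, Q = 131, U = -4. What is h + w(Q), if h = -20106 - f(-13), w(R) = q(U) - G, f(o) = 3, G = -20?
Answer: -20017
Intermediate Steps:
q(W) = 72 (q(W) = 18 - 9*(-6) = 18 + 54 = 72)
w(R) = 92 (w(R) = 72 - 1*(-20) = 72 + 20 = 92)
h = -20109 (h = -20106 - 1*3 = -20106 - 3 = -20109)
h + w(Q) = -20109 + 92 = -20017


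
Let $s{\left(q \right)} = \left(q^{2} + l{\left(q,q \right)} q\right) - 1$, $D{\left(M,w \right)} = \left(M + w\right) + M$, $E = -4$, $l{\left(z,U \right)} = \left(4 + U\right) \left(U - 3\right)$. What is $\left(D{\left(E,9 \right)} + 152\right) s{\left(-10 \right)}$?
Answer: $-104193$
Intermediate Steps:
$l{\left(z,U \right)} = \left(-3 + U\right) \left(4 + U\right)$ ($l{\left(z,U \right)} = \left(4 + U\right) \left(-3 + U\right) = \left(-3 + U\right) \left(4 + U\right)$)
$D{\left(M,w \right)} = w + 2 M$
$s{\left(q \right)} = -1 + q^{2} + q \left(-12 + q + q^{2}\right)$ ($s{\left(q \right)} = \left(q^{2} + \left(-12 + q + q^{2}\right) q\right) - 1 = \left(q^{2} + q \left(-12 + q + q^{2}\right)\right) - 1 = -1 + q^{2} + q \left(-12 + q + q^{2}\right)$)
$\left(D{\left(E,9 \right)} + 152\right) s{\left(-10 \right)} = \left(\left(9 + 2 \left(-4\right)\right) + 152\right) \left(-1 + \left(-10\right)^{2} - 10 \left(-12 - 10 + \left(-10\right)^{2}\right)\right) = \left(\left(9 - 8\right) + 152\right) \left(-1 + 100 - 10 \left(-12 - 10 + 100\right)\right) = \left(1 + 152\right) \left(-1 + 100 - 780\right) = 153 \left(-1 + 100 - 780\right) = 153 \left(-681\right) = -104193$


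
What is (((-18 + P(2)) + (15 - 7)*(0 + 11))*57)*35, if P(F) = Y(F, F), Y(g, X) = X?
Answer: 143640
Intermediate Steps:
P(F) = F
(((-18 + P(2)) + (15 - 7)*(0 + 11))*57)*35 = (((-18 + 2) + (15 - 7)*(0 + 11))*57)*35 = ((-16 + 8*11)*57)*35 = ((-16 + 88)*57)*35 = (72*57)*35 = 4104*35 = 143640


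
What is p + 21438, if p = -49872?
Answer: -28434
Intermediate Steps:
p + 21438 = -49872 + 21438 = -28434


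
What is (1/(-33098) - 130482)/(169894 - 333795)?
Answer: 4318693237/5424795298 ≈ 0.79610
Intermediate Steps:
(1/(-33098) - 130482)/(169894 - 333795) = (-1/33098 - 130482)/(-163901) = -4318693237/33098*(-1/163901) = 4318693237/5424795298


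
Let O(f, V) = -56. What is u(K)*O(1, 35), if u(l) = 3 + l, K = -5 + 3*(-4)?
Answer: 784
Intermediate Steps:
K = -17 (K = -5 - 12 = -17)
u(K)*O(1, 35) = (3 - 17)*(-56) = -14*(-56) = 784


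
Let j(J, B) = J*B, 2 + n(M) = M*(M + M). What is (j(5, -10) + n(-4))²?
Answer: 400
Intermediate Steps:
n(M) = -2 + 2*M² (n(M) = -2 + M*(M + M) = -2 + M*(2*M) = -2 + 2*M²)
j(J, B) = B*J
(j(5, -10) + n(-4))² = (-10*5 + (-2 + 2*(-4)²))² = (-50 + (-2 + 2*16))² = (-50 + (-2 + 32))² = (-50 + 30)² = (-20)² = 400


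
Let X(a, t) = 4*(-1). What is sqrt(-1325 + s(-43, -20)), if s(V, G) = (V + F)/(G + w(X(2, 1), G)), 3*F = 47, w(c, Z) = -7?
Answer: I*sqrt(107243)/9 ≈ 36.387*I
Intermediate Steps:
X(a, t) = -4
F = 47/3 (F = (1/3)*47 = 47/3 ≈ 15.667)
s(V, G) = (47/3 + V)/(-7 + G) (s(V, G) = (V + 47/3)/(G - 7) = (47/3 + V)/(-7 + G))
sqrt(-1325 + s(-43, -20)) = sqrt(-1325 + (47/3 - 43)/(-7 - 20)) = sqrt(-1325 - 82/3/(-27)) = sqrt(-1325 - 1/27*(-82/3)) = sqrt(-1325 + 82/81) = sqrt(-107243/81) = I*sqrt(107243)/9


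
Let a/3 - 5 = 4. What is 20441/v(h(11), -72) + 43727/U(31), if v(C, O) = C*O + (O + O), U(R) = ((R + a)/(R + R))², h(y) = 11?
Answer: 39315070711/787176 ≈ 49944.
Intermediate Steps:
a = 27 (a = 15 + 3*4 = 15 + 12 = 27)
U(R) = (27 + R)²/(4*R²) (U(R) = ((R + 27)/(R + R))² = ((27 + R)/((2*R)))² = ((27 + R)*(1/(2*R)))² = ((27 + R)/(2*R))² = (27 + R)²/(4*R²))
v(C, O) = 2*O + C*O (v(C, O) = C*O + 2*O = 2*O + C*O)
20441/v(h(11), -72) + 43727/U(31) = 20441/((-72*(2 + 11))) + 43727/(((¼)*(27 + 31)²/31²)) = 20441/((-72*13)) + 43727/(((¼)*(1/961)*58²)) = 20441/(-936) + 43727/(((¼)*(1/961)*3364)) = 20441*(-1/936) + 43727/(841/961) = -20441/936 + 43727*(961/841) = -20441/936 + 42021647/841 = 39315070711/787176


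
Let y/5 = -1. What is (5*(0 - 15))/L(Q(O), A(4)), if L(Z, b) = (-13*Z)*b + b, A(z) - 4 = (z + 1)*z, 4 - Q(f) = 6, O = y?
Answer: -25/216 ≈ -0.11574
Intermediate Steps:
y = -5 (y = 5*(-1) = -5)
O = -5
Q(f) = -2 (Q(f) = 4 - 1*6 = 4 - 6 = -2)
A(z) = 4 + z*(1 + z) (A(z) = 4 + (z + 1)*z = 4 + (1 + z)*z = 4 + z*(1 + z))
L(Z, b) = b - 13*Z*b (L(Z, b) = -13*Z*b + b = b - 13*Z*b)
(5*(0 - 15))/L(Q(O), A(4)) = (5*(0 - 15))/(((4 + 4 + 4²)*(1 - 13*(-2)))) = (5*(-15))/(((4 + 4 + 16)*(1 + 26))) = -75/(24*27) = -75/648 = -75*1/648 = -25/216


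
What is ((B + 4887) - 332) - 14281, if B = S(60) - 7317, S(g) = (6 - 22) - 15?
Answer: -17074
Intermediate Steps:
S(g) = -31 (S(g) = -16 - 15 = -31)
B = -7348 (B = -31 - 7317 = -7348)
((B + 4887) - 332) - 14281 = ((-7348 + 4887) - 332) - 14281 = (-2461 - 332) - 14281 = -2793 - 14281 = -17074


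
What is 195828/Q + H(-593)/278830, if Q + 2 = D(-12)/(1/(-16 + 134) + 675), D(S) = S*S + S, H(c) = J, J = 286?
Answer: -98844575190491/910798195 ≈ -1.0853e+5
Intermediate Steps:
H(c) = 286
D(S) = S + S² (D(S) = S² + S = S + S²)
Q = -13066/7241 (Q = -2 + (-12*(1 - 12))/(1/(-16 + 134) + 675) = -2 + (-12*(-11))/(1/118 + 675) = -2 + 132/(1/118 + 675) = -2 + 132/(79651/118) = -2 + (118/79651)*132 = -2 + 1416/7241 = -13066/7241 ≈ -1.8044)
195828/Q + H(-593)/278830 = 195828/(-13066/7241) + 286/278830 = 195828*(-7241/13066) + 286*(1/278830) = -708995274/6533 + 143/139415 = -98844575190491/910798195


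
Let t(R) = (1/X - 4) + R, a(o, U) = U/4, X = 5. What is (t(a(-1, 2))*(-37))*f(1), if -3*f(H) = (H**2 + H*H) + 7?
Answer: -3663/10 ≈ -366.30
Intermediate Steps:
f(H) = -7/3 - 2*H**2/3 (f(H) = -((H**2 + H*H) + 7)/3 = -((H**2 + H**2) + 7)/3 = -(2*H**2 + 7)/3 = -(7 + 2*H**2)/3 = -7/3 - 2*H**2/3)
a(o, U) = U/4 (a(o, U) = U*(1/4) = U/4)
t(R) = -19/5 + R (t(R) = (1/5 - 4) + R = -19/5 + R)
(t(a(-1, 2))*(-37))*f(1) = ((-19/5 + (1/4)*2)*(-37))*(-7/3 - 2/3*1**2) = ((-19/5 + 1/2)*(-37))*(-7/3 - 2/3*1) = (-33/10*(-37))*(-7/3 - 2/3) = (1221/10)*(-3) = -3663/10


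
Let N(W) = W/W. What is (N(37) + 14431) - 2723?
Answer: 11709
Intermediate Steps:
N(W) = 1
(N(37) + 14431) - 2723 = (1 + 14431) - 2723 = 14432 - 2723 = 11709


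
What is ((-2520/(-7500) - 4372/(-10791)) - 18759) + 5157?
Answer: -18346398028/1348875 ≈ -13601.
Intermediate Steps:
((-2520/(-7500) - 4372/(-10791)) - 18759) + 5157 = ((-2520*(-1/7500) - 4372*(-1/10791)) - 18759) + 5157 = ((42/125 + 4372/10791) - 18759) + 5157 = (999722/1348875 - 18759) + 5157 = -25302546403/1348875 + 5157 = -18346398028/1348875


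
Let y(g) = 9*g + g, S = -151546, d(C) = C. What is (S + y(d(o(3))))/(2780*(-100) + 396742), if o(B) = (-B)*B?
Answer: -75818/59371 ≈ -1.2770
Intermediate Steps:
o(B) = -B²
y(g) = 10*g
(S + y(d(o(3))))/(2780*(-100) + 396742) = (-151546 + 10*(-1*3²))/(2780*(-100) + 396742) = (-151546 + 10*(-1*9))/(-278000 + 396742) = (-151546 + 10*(-9))/118742 = (-151546 - 90)*(1/118742) = -151636*1/118742 = -75818/59371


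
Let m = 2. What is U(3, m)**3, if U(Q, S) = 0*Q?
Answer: 0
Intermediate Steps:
U(Q, S) = 0
U(3, m)**3 = 0**3 = 0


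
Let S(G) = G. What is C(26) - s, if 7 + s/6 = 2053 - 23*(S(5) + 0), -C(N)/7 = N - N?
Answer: -11586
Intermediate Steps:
C(N) = 0 (C(N) = -7*(N - N) = -7*0 = 0)
s = 11586 (s = -42 + 6*(2053 - 23*(5 + 0)) = -42 + 6*(2053 - 23*5) = -42 + 6*(2053 - 115) = -42 + 6*1938 = -42 + 11628 = 11586)
C(26) - s = 0 - 1*11586 = 0 - 11586 = -11586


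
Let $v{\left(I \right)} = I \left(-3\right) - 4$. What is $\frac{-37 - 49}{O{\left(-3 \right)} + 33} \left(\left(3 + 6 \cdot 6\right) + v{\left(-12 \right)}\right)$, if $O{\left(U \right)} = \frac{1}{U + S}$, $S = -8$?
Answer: $- \frac{33583}{181} \approx -185.54$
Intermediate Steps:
$O{\left(U \right)} = \frac{1}{-8 + U}$ ($O{\left(U \right)} = \frac{1}{U - 8} = \frac{1}{-8 + U}$)
$v{\left(I \right)} = -4 - 3 I$ ($v{\left(I \right)} = - 3 I - 4 = -4 - 3 I$)
$\frac{-37 - 49}{O{\left(-3 \right)} + 33} \left(\left(3 + 6 \cdot 6\right) + v{\left(-12 \right)}\right) = \frac{-37 - 49}{\frac{1}{-8 - 3} + 33} \left(\left(3 + 6 \cdot 6\right) - -32\right) = - \frac{86}{\frac{1}{-11} + 33} \left(\left(3 + 36\right) + \left(-4 + 36\right)\right) = - \frac{86}{- \frac{1}{11} + 33} \left(39 + 32\right) = - \frac{86}{\frac{362}{11}} \cdot 71 = \left(-86\right) \frac{11}{362} \cdot 71 = \left(- \frac{473}{181}\right) 71 = - \frac{33583}{181}$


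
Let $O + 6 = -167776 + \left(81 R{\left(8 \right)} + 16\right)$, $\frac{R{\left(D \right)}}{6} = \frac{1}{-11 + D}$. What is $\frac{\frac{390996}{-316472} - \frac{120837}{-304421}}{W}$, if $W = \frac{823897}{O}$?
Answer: $\frac{130444316807364}{763219542502391} \approx 0.17091$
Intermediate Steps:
$R{\left(D \right)} = \frac{6}{-11 + D}$
$O = -167928$ ($O = -6 - \left(167760 - \frac{486}{-11 + 8}\right) = -6 - \left(167760 - \frac{486}{-3}\right) = -6 - \left(167760 - 486 \left(- \frac{1}{3}\right)\right) = -6 + \left(-167776 + \left(81 \left(-2\right) + 16\right)\right) = -6 + \left(-167776 + \left(-162 + 16\right)\right) = -6 - 167922 = -167928$)
$W = - \frac{823897}{167928}$ ($W = \frac{823897}{-167928} = 823897 \left(- \frac{1}{167928}\right) = - \frac{823897}{167928} \approx -4.9063$)
$\frac{\frac{390996}{-316472} - \frac{120837}{-304421}}{W} = \frac{\frac{390996}{-316472} - \frac{120837}{-304421}}{- \frac{823897}{167928}} = \left(390996 \left(- \frac{1}{316472}\right) - - \frac{120837}{304421}\right) \left(- \frac{167928}{823897}\right) = \left(- \frac{97749}{79118} + \frac{120837}{304421}\right) \left(- \frac{167928}{823897}\right) = \left(- \frac{1553574351}{1852706206}\right) \left(- \frac{167928}{823897}\right) = \frac{130444316807364}{763219542502391}$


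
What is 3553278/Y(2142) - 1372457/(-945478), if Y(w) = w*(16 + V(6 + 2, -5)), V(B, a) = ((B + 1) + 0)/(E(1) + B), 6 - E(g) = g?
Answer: 7385339587915/73245235182 ≈ 100.83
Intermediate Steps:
E(g) = 6 - g
V(B, a) = (1 + B)/(5 + B) (V(B, a) = ((B + 1) + 0)/((6 - 1*1) + B) = ((1 + B) + 0)/((6 - 1) + B) = (1 + B)/(5 + B))
Y(w) = 217*w/13 (Y(w) = w*(16 + (1 + (6 + 2))/(5 + (6 + 2))) = w*(16 + (1 + 8)/(5 + 8)) = w*(16 + 9/13) = w*(217/13) = 217*w/13)
3553278/Y(2142) - 1372457/(-945478) = 3553278/(((217/13)*2142)) - 1372457/(-945478) = 3553278/(464814/13) - 1372457*(-1/945478) = 3553278*(13/464814) + 1372457/945478 = 7698769/77469 + 1372457/945478 = 7385339587915/73245235182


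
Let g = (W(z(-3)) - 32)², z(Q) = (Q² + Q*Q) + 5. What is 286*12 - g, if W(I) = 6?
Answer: 2756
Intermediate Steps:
z(Q) = 5 + 2*Q² (z(Q) = (Q² + Q²) + 5 = 2*Q² + 5 = 5 + 2*Q²)
g = 676 (g = (6 - 32)² = (-26)² = 676)
286*12 - g = 286*12 - 1*676 = 3432 - 676 = 2756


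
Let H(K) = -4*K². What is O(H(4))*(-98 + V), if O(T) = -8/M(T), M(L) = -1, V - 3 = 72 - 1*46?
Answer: -552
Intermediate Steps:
V = 29 (V = 3 + (72 - 1*46) = 3 + (72 - 46) = 3 + 26 = 29)
O(T) = 8 (O(T) = -8/(-1) = -8*(-1) = 8)
O(H(4))*(-98 + V) = 8*(-98 + 29) = 8*(-69) = -552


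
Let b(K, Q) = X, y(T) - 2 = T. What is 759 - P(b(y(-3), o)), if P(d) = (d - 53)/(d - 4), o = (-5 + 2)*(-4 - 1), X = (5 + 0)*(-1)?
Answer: 6773/9 ≈ 752.56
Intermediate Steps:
y(T) = 2 + T
X = -5 (X = 5*(-1) = -5)
o = 15 (o = -3*(-5) = 15)
b(K, Q) = -5
P(d) = (-53 + d)/(-4 + d)
759 - P(b(y(-3), o)) = 759 - (-53 - 5)/(-4 - 5) = 759 - (-58)/(-9) = 759 - (-1)*(-58)/9 = 759 - 1*58/9 = 759 - 58/9 = 6773/9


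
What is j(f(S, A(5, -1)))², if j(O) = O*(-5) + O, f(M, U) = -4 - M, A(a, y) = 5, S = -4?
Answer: 0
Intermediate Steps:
j(O) = -4*O (j(O) = -5*O + O = -4*O)
j(f(S, A(5, -1)))² = (-4*(-4 - 1*(-4)))² = (-4*(-4 + 4))² = (-4*0)² = 0² = 0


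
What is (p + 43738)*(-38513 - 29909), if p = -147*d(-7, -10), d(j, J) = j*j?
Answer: -2499797770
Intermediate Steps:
d(j, J) = j**2
p = -7203 (p = -147*(-7)**2 = -147*49 = -7203)
(p + 43738)*(-38513 - 29909) = (-7203 + 43738)*(-38513 - 29909) = 36535*(-68422) = -2499797770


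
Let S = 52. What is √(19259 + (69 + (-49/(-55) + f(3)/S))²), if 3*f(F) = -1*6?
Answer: √49360541421/1430 ≈ 155.37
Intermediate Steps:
f(F) = -2 (f(F) = (-1*6)/3 = (⅓)*(-6) = -2)
√(19259 + (69 + (-49/(-55) + f(3)/S))²) = √(19259 + (69 + (-49/(-55) - 2/52))²) = √(19259 + (69 + (-49*(-1/55) - 2*1/52))²) = √(19259 + (69 + (49/55 - 1/26))²) = √(19259 + (69 + 1219/1430)²) = √(19259 + (99889/1430)²) = √(19259 + 9977812321/2044900) = √(49360541421/2044900) = √49360541421/1430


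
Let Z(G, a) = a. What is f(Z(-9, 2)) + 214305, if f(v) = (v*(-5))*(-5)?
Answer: 214355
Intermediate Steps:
f(v) = 25*v (f(v) = -5*v*(-5) = 25*v)
f(Z(-9, 2)) + 214305 = 25*2 + 214305 = 50 + 214305 = 214355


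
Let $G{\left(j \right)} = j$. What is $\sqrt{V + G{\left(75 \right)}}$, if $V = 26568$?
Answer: $\sqrt{26643} \approx 163.23$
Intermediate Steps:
$\sqrt{V + G{\left(75 \right)}} = \sqrt{26568 + 75} = \sqrt{26643}$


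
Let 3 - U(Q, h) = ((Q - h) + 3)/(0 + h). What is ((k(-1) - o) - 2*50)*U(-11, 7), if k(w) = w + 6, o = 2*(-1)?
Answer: -3348/7 ≈ -478.29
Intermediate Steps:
o = -2
U(Q, h) = 3 - (3 + Q - h)/h (U(Q, h) = 3 - ((Q - h) + 3)/(0 + h) = 3 - (3 + Q - h)/h)
k(w) = 6 + w
((k(-1) - o) - 2*50)*U(-11, 7) = (((6 - 1) - 1*(-2)) - 2*50)*((-3 - 1*(-11) + 4*7)/7) = ((5 + 2) - 100)*((-3 + 11 + 28)/7) = (7 - 100)*((⅐)*36) = -93*36/7 = -3348/7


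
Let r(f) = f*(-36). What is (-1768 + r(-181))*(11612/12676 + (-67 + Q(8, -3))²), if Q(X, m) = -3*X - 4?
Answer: 135807651744/3169 ≈ 4.2855e+7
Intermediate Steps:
Q(X, m) = -4 - 3*X
r(f) = -36*f
(-1768 + r(-181))*(11612/12676 + (-67 + Q(8, -3))²) = (-1768 - 36*(-181))*(11612/12676 + (-67 + (-4 - 3*8))²) = (-1768 + 6516)*(11612*(1/12676) + (-67 + (-4 - 24))²) = 4748*(2903/3169 + (-67 - 28)²) = 4748*(2903/3169 + (-95)²) = 4748*(2903/3169 + 9025) = 4748*(28603128/3169) = 135807651744/3169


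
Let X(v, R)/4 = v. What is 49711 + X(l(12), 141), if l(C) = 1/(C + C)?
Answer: 298267/6 ≈ 49711.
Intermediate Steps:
l(C) = 1/(2*C)
X(v, R) = 4*v
49711 + X(l(12), 141) = 49711 + 4*((½)/12) = 49711 + 4*((½)*(1/12)) = 49711 + 4*(1/24) = 49711 + ⅙ = 298267/6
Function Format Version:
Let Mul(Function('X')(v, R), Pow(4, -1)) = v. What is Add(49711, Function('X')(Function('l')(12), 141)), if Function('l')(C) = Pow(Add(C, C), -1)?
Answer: Rational(298267, 6) ≈ 49711.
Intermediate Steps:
Function('l')(C) = Mul(Rational(1, 2), Pow(C, -1)) (Function('l')(C) = Pow(Mul(2, C), -1) = Mul(Rational(1, 2), Pow(C, -1)))
Function('X')(v, R) = Mul(4, v)
Add(49711, Function('X')(Function('l')(12), 141)) = Add(49711, Mul(4, Mul(Rational(1, 2), Pow(12, -1)))) = Add(49711, Mul(4, Mul(Rational(1, 2), Rational(1, 12)))) = Add(49711, Mul(4, Rational(1, 24))) = Add(49711, Rational(1, 6)) = Rational(298267, 6)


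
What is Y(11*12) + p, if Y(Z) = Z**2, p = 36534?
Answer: 53958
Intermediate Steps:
Y(11*12) + p = (11*12)**2 + 36534 = 132**2 + 36534 = 17424 + 36534 = 53958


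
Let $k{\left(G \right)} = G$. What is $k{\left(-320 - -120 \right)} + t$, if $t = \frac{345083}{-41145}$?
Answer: $- \frac{8574083}{41145} \approx -208.39$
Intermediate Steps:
$t = - \frac{345083}{41145}$ ($t = 345083 \left(- \frac{1}{41145}\right) = - \frac{345083}{41145} \approx -8.387$)
$k{\left(-320 - -120 \right)} + t = \left(-320 - -120\right) - \frac{345083}{41145} = \left(-320 + 120\right) - \frac{345083}{41145} = -200 - \frac{345083}{41145} = - \frac{8574083}{41145}$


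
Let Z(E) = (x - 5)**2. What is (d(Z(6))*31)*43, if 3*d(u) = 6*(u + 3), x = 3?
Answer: 18662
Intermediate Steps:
Z(E) = 4 (Z(E) = (3 - 5)**2 = (-2)**2 = 4)
d(u) = 6 + 2*u (d(u) = (6*(u + 3))/3 = (6*(3 + u))/3 = (18 + 6*u)/3 = 6 + 2*u)
(d(Z(6))*31)*43 = ((6 + 2*4)*31)*43 = ((6 + 8)*31)*43 = (14*31)*43 = 434*43 = 18662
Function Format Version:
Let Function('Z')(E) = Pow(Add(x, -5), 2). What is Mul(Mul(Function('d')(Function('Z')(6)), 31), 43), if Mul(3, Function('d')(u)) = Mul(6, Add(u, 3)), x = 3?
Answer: 18662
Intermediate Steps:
Function('Z')(E) = 4 (Function('Z')(E) = Pow(Add(3, -5), 2) = Pow(-2, 2) = 4)
Function('d')(u) = Add(6, Mul(2, u)) (Function('d')(u) = Mul(Rational(1, 3), Mul(6, Add(u, 3))) = Mul(Rational(1, 3), Mul(6, Add(3, u))) = Mul(Rational(1, 3), Add(18, Mul(6, u))) = Add(6, Mul(2, u)))
Mul(Mul(Function('d')(Function('Z')(6)), 31), 43) = Mul(Mul(Add(6, Mul(2, 4)), 31), 43) = Mul(Mul(Add(6, 8), 31), 43) = Mul(Mul(14, 31), 43) = Mul(434, 43) = 18662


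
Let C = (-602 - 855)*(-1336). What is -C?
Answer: -1946552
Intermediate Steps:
C = 1946552 (C = -1457*(-1336) = 1946552)
-C = -1*1946552 = -1946552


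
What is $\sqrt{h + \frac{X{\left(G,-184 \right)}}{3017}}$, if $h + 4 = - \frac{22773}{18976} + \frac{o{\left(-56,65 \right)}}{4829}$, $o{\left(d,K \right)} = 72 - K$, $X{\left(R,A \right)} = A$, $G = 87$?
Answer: $\frac{i \sqrt{25125217782321329127994}}{69115777192} \approx 2.2934 i$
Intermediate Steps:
$h = - \frac{476378401}{91635104}$ ($h = -4 - \left(\frac{22773}{18976} - \frac{72 - 65}{4829}\right) = -4 - \left(\frac{22773}{18976} - \left(72 - 65\right) \frac{1}{4829}\right) = -4 + \left(- \frac{22773}{18976} + 7 \cdot \frac{1}{4829}\right) = -4 + \left(- \frac{22773}{18976} + \frac{7}{4829}\right) = -4 - \frac{109837985}{91635104} = - \frac{476378401}{91635104} \approx -5.1986$)
$\sqrt{h + \frac{X{\left(G,-184 \right)}}{3017}} = \sqrt{- \frac{476378401}{91635104} - \frac{184}{3017}} = \sqrt{- \frac{1454094494953}{276463108768}} = \frac{i \sqrt{25125217782321329127994}}{69115777192}$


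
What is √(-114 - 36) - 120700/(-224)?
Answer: 30175/56 + 5*I*√6 ≈ 538.84 + 12.247*I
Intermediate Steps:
√(-114 - 36) - 120700/(-224) = √(-150) - 120700*(-1)/224 = 5*I*√6 - 284*(-425/224) = 5*I*√6 + 30175/56 = 30175/56 + 5*I*√6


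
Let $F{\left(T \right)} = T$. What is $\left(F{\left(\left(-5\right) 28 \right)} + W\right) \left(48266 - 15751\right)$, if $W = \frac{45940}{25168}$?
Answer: $- \frac{28268378425}{6292} \approx -4.4928 \cdot 10^{6}$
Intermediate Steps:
$W = \frac{11485}{6292}$ ($W = 45940 \cdot \frac{1}{25168} = \frac{11485}{6292} \approx 1.8253$)
$\left(F{\left(\left(-5\right) 28 \right)} + W\right) \left(48266 - 15751\right) = \left(\left(-5\right) 28 + \frac{11485}{6292}\right) \left(48266 - 15751\right) = \left(-140 + \frac{11485}{6292}\right) 32515 = \left(- \frac{869395}{6292}\right) 32515 = - \frac{28268378425}{6292}$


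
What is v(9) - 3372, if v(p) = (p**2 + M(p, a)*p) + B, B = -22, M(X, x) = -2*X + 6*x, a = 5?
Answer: -3205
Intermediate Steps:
v(p) = -22 + p**2 + p*(30 - 2*p) (v(p) = (p**2 + (-2*p + 6*5)*p) - 22 = (p**2 + (-2*p + 30)*p) - 22 = (p**2 + (30 - 2*p)*p) - 22 = (p**2 + p*(30 - 2*p)) - 22 = -22 + p**2 + p*(30 - 2*p))
v(9) - 3372 = (-22 - 1*9**2 + 30*9) - 3372 = (-22 - 1*81 + 270) - 3372 = (-22 - 81 + 270) - 3372 = 167 - 3372 = -3205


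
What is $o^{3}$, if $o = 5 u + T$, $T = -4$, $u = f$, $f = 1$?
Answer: $1$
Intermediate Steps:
$u = 1$
$o = 1$ ($o = 5 \cdot 1 - 4 = 5 - 4 = 1$)
$o^{3} = 1^{3} = 1$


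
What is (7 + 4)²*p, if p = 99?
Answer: 11979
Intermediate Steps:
(7 + 4)²*p = (7 + 4)²*99 = 11²*99 = 121*99 = 11979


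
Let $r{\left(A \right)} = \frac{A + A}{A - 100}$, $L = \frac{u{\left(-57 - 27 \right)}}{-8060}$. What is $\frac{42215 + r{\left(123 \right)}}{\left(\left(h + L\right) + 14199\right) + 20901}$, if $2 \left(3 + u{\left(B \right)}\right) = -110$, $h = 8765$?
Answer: $\frac{3913899730}{4065847517} \approx 0.96263$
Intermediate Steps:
$u{\left(B \right)} = -58$ ($u{\left(B \right)} = -3 + \frac{1}{2} \left(-110\right) = -3 - 55 = -58$)
$L = \frac{29}{4030}$ ($L = - \frac{58}{-8060} = \left(-58\right) \left(- \frac{1}{8060}\right) = \frac{29}{4030} \approx 0.007196$)
$r{\left(A \right)} = \frac{2 A}{-100 + A}$
$\frac{42215 + r{\left(123 \right)}}{\left(\left(h + L\right) + 14199\right) + 20901} = \frac{42215 + 2 \cdot 123 \frac{1}{-100 + 123}}{\left(\left(8765 + \frac{29}{4030}\right) + 14199\right) + 20901} = \frac{42215 + 2 \cdot 123 \cdot \frac{1}{23}}{\left(\frac{35322979}{4030} + 14199\right) + 20901} = \frac{42215 + 2 \cdot 123 \cdot \frac{1}{23}}{\frac{92544949}{4030} + 20901} = \frac{42215 + \frac{246}{23}}{\frac{176775979}{4030}} = \frac{971191}{23} \cdot \frac{4030}{176775979} = \frac{3913899730}{4065847517}$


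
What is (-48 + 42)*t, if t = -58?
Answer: 348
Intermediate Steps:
(-48 + 42)*t = (-48 + 42)*(-58) = -6*(-58) = 348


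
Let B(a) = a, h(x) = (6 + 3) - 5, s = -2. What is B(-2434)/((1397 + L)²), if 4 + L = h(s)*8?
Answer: -2434/2030625 ≈ -0.0011986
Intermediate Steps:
h(x) = 4 (h(x) = 9 - 5 = 4)
L = 28 (L = -4 + 4*8 = -4 + 32 = 28)
B(-2434)/((1397 + L)²) = -2434/(1397 + 28)² = -2434/(1425²) = -2434/2030625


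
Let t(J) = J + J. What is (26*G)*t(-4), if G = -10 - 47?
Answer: 11856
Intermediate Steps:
t(J) = 2*J
G = -57
(26*G)*t(-4) = (26*(-57))*(2*(-4)) = -1482*(-8) = 11856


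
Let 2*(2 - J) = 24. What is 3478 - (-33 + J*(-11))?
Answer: 3401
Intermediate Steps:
J = -10 (J = 2 - 1/2*24 = 2 - 12 = -10)
3478 - (-33 + J*(-11)) = 3478 - (-33 - 10*(-11)) = 3478 - (-33 + 110) = 3478 - 1*77 = 3478 - 77 = 3401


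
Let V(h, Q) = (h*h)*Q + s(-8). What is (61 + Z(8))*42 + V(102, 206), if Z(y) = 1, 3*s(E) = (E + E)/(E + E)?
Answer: 6437485/3 ≈ 2.1458e+6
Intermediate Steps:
s(E) = ⅓ (s(E) = ((E + E)/(E + E))/3 = ((2*E)/((2*E)))/3 = ((2*E)*(1/(2*E)))/3 = (⅓)*1 = ⅓)
V(h, Q) = ⅓ + Q*h² (V(h, Q) = (h*h)*Q + ⅓ = h²*Q + ⅓ = Q*h² + ⅓ = ⅓ + Q*h²)
(61 + Z(8))*42 + V(102, 206) = (61 + 1)*42 + (⅓ + 206*102²) = 62*42 + (⅓ + 206*10404) = 2604 + (⅓ + 2143224) = 2604 + 6429673/3 = 6437485/3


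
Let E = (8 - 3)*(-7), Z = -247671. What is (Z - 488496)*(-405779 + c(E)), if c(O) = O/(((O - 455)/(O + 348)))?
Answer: 4181865107031/14 ≈ 2.9870e+11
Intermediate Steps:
E = -35 (E = 5*(-7) = -35)
c(O) = O*(348 + O)/(-455 + O) (c(O) = O/(((-455 + O)/(348 + O))) = O*((348 + O)/(-455 + O)) = O*(348 + O)/(-455 + O))
(Z - 488496)*(-405779 + c(E)) = (-247671 - 488496)*(-405779 - 35*(348 - 35)/(-455 - 35)) = -736167*(-405779 - 35*313/(-490)) = -736167*(-405779 - 35*(-1/490)*313) = -736167*(-405779 + 313/14) = -736167*(-5680593/14) = 4181865107031/14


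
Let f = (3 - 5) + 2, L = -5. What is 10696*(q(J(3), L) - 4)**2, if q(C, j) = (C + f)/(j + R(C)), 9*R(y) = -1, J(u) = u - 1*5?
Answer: 73684744/529 ≈ 1.3929e+5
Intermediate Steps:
J(u) = -5 + u (J(u) = u - 5 = -5 + u)
R(y) = -1/9 (R(y) = (1/9)*(-1) = -1/9)
f = 0 (f = -2 + 2 = 0)
q(C, j) = C/(-1/9 + j) (q(C, j) = (C + 0)/(j - 1/9) = C/(-1/9 + j))
10696*(q(J(3), L) - 4)**2 = 10696*(9*(-5 + 3)/(-1 + 9*(-5)) - 4)**2 = 10696*(9*(-2)/(-1 - 45) - 4)**2 = 10696*(9*(-2)/(-46) - 4)**2 = 10696*(9*(-2)*(-1/46) - 4)**2 = 10696*(9/23 - 4)**2 = 10696*(-83/23)**2 = 10696*(6889/529) = 73684744/529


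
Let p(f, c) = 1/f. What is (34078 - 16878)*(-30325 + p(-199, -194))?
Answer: -103796427200/199 ≈ -5.2159e+8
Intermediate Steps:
(34078 - 16878)*(-30325 + p(-199, -194)) = (34078 - 16878)*(-30325 + 1/(-199)) = 17200*(-30325 - 1/199) = 17200*(-6034676/199) = -103796427200/199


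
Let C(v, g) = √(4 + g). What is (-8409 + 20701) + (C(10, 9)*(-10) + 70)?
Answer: 12362 - 10*√13 ≈ 12326.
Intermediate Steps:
(-8409 + 20701) + (C(10, 9)*(-10) + 70) = (-8409 + 20701) + (√(4 + 9)*(-10) + 70) = 12292 + (√13*(-10) + 70) = 12292 + (-10*√13 + 70) = 12292 + (70 - 10*√13) = 12362 - 10*√13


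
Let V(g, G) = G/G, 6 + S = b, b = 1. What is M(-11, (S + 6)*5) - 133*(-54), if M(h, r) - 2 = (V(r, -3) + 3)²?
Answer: 7200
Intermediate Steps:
S = -5 (S = -6 + 1 = -5)
V(g, G) = 1
M(h, r) = 18 (M(h, r) = 2 + (1 + 3)² = 2 + 4² = 2 + 16 = 18)
M(-11, (S + 6)*5) - 133*(-54) = 18 - 133*(-54) = 18 + 7182 = 7200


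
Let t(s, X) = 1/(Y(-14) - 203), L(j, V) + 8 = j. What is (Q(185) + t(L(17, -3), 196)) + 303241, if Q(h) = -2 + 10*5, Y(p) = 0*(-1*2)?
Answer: 61567666/203 ≈ 3.0329e+5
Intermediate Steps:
Y(p) = 0 (Y(p) = 0*(-2) = 0)
L(j, V) = -8 + j
Q(h) = 48 (Q(h) = -2 + 50 = 48)
t(s, X) = -1/203 (t(s, X) = 1/(0 - 203) = 1/(-203) = -1/203)
(Q(185) + t(L(17, -3), 196)) + 303241 = (48 - 1/203) + 303241 = 9743/203 + 303241 = 61567666/203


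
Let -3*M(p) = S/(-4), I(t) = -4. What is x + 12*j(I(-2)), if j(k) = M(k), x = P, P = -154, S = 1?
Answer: -153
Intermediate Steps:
x = -154
M(p) = 1/12 (M(p) = -1/(3*(-4)) = -(-1)/(3*4) = -1/3*(-1/4) = 1/12)
j(k) = 1/12
x + 12*j(I(-2)) = -154 + 12*(1/12) = -154 + 1 = -153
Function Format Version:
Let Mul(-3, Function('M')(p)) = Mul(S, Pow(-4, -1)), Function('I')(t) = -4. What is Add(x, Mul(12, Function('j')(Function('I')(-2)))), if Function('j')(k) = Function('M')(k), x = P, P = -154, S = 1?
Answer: -153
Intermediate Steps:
x = -154
Function('M')(p) = Rational(1, 12) (Function('M')(p) = Mul(Rational(-1, 3), Mul(1, Pow(-4, -1))) = Mul(Rational(-1, 3), Mul(1, Rational(-1, 4))) = Mul(Rational(-1, 3), Rational(-1, 4)) = Rational(1, 12))
Function('j')(k) = Rational(1, 12)
Add(x, Mul(12, Function('j')(Function('I')(-2)))) = Add(-154, Mul(12, Rational(1, 12))) = Add(-154, 1) = -153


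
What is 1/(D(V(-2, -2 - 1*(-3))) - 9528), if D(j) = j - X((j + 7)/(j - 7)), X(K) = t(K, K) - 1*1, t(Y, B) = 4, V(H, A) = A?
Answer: -1/9530 ≈ -0.00010493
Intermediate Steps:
X(K) = 3 (X(K) = 4 - 1*1 = 4 - 1 = 3)
D(j) = -3 + j (D(j) = j - 1*3 = j - 3 = -3 + j)
1/(D(V(-2, -2 - 1*(-3))) - 9528) = 1/((-3 + (-2 - 1*(-3))) - 9528) = 1/((-3 + (-2 + 3)) - 9528) = 1/((-3 + 1) - 9528) = 1/(-2 - 9528) = 1/(-9530) = -1/9530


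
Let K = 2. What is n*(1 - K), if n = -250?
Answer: 250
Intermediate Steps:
n*(1 - K) = -250*(1 - 1*2) = -250*(1 - 2) = -250*(-1) = 250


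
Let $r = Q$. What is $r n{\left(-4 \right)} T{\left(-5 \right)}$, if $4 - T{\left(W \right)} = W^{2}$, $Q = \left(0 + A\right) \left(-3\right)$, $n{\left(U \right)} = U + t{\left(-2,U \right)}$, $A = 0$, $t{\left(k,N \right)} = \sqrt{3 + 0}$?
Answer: $0$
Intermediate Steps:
$t{\left(k,N \right)} = \sqrt{3}$
$n{\left(U \right)} = U + \sqrt{3}$
$Q = 0$ ($Q = \left(0 + 0\right) \left(-3\right) = 0 \left(-3\right) = 0$)
$r = 0$
$T{\left(W \right)} = 4 - W^{2}$
$r n{\left(-4 \right)} T{\left(-5 \right)} = 0 \left(-4 + \sqrt{3}\right) \left(4 - \left(-5\right)^{2}\right) = 0 \left(4 - 25\right) = 0 \left(-21\right) = 0$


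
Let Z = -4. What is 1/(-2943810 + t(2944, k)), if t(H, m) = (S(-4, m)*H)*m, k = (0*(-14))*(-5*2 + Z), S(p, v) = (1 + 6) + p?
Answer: -1/2943810 ≈ -3.3970e-7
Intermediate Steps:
S(p, v) = 7 + p
k = 0 (k = (0*(-14))*(-5*2 - 4) = 0*(-10 - 4) = 0*(-14) = 0)
t(H, m) = 3*H*m (t(H, m) = ((7 - 4)*H)*m = (3*H)*m = 3*H*m)
1/(-2943810 + t(2944, k)) = 1/(-2943810 + 3*2944*0) = 1/(-2943810 + 0) = 1/(-2943810) = -1/2943810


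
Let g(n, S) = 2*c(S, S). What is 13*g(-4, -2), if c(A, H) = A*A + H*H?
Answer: 208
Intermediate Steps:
c(A, H) = A² + H²
g(n, S) = 4*S² (g(n, S) = 2*(S² + S²) = 2*(2*S²) = 4*S²)
13*g(-4, -2) = 13*(4*(-2)²) = 13*(4*4) = 13*16 = 208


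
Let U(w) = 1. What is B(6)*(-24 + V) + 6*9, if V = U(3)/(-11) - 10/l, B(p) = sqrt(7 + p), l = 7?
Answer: 54 - 1965*sqrt(13)/77 ≈ -38.012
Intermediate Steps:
V = -117/77 (V = 1/(-11) - 10/7 = 1*(-1/11) - 10*1/7 = -1/11 - 10/7 = -117/77 ≈ -1.5195)
B(6)*(-24 + V) + 6*9 = sqrt(7 + 6)*(-24 - 117/77) + 6*9 = sqrt(13)*(-1965/77) + 54 = -1965*sqrt(13)/77 + 54 = 54 - 1965*sqrt(13)/77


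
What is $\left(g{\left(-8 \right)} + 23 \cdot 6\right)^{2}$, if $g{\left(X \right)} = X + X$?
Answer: $14884$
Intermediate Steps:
$g{\left(X \right)} = 2 X$
$\left(g{\left(-8 \right)} + 23 \cdot 6\right)^{2} = \left(2 \left(-8\right) + 23 \cdot 6\right)^{2} = \left(-16 + 138\right)^{2} = 122^{2} = 14884$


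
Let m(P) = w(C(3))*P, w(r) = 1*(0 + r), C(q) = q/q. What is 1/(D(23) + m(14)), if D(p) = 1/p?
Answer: 23/323 ≈ 0.071207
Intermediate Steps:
C(q) = 1
w(r) = r (w(r) = 1*r = r)
m(P) = P (m(P) = 1*P = P)
1/(D(23) + m(14)) = 1/(1/23 + 14) = 1/(323/23) = 23/323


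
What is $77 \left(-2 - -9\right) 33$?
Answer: $17787$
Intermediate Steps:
$77 \left(-2 - -9\right) 33 = 77 \left(-2 + 9\right) 33 = 77 \cdot 7 \cdot 33 = 539 \cdot 33 = 17787$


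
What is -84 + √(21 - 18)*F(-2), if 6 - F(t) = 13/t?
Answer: -84 + 25*√3/2 ≈ -62.349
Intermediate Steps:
F(t) = 6 - 13/t
-84 + √(21 - 18)*F(-2) = -84 + √(21 - 18)*(6 - 13/(-2)) = -84 + √3*(6 - 13*(-½)) = -84 + √3*(6 + 13/2) = -84 + √3*(25/2) = -84 + 25*√3/2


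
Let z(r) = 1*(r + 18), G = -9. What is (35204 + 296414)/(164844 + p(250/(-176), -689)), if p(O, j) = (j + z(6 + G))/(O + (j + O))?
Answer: 5047391769/2509022930 ≈ 2.0117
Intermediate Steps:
z(r) = 18 + r (z(r) = 1*(18 + r) = 18 + r)
p(O, j) = (15 + j)/(j + 2*O) (p(O, j) = (j + (18 + (6 - 9)))/(O + (j + O)) = (j + (18 - 3))/(O + (O + j)) = (j + 15)/(j + 2*O) = (15 + j)/(j + 2*O))
(35204 + 296414)/(164844 + p(250/(-176), -689)) = (35204 + 296414)/(164844 + (15 - 689)/(-689 + 2*(250/(-176)))) = 331618/(164844 - 674/(-689 + 2*(250*(-1/176)))) = 331618/(164844 - 674/(-689 + 2*(-125/88))) = 331618/(164844 - 674/(-689 - 125/44)) = 331618/(164844 - 674/(-30441/44)) = 331618/(164844 - 44/30441*(-674)) = 331618/(164844 + 29656/30441) = 331618/(5018045860/30441) = 331618*(30441/5018045860) = 5047391769/2509022930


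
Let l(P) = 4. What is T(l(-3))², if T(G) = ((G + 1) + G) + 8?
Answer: 289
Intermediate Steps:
T(G) = 9 + 2*G (T(G) = ((1 + G) + G) + 8 = (1 + 2*G) + 8 = 9 + 2*G)
T(l(-3))² = (9 + 2*4)² = (9 + 8)² = 17² = 289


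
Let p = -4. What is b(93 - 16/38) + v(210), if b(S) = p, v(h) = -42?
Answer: -46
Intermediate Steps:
b(S) = -4
b(93 - 16/38) + v(210) = -4 - 42 = -46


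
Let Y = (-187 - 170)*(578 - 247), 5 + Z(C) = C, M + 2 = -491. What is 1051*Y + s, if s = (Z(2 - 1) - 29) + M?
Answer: -124194043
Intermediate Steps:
M = -493 (M = -2 - 491 = -493)
Z(C) = -5 + C
Y = -118167 (Y = -357*331 = -118167)
s = -526 (s = ((-5 + (2 - 1)) - 29) - 493 = ((-5 + 1) - 29) - 493 = (-4 - 29) - 493 = -33 - 493 = -526)
1051*Y + s = 1051*(-118167) - 526 = -124193517 - 526 = -124194043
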